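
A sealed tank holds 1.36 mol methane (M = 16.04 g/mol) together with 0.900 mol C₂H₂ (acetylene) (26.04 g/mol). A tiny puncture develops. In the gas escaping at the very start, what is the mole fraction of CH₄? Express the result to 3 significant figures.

0.658

The effusion rate of species i is ∝ p_i/√M_i ∝ n_i/√M_i.
x_CH₄(eff) = (n_CH₄/√M_CH₄) / (n_CH₄/√M_CH₄ + n_C₂H₂/√M_C₂H₂)
= (1.36/√16.04) / (1.36/√16.04 + 0.900/√26.04) = 0.3396/(0.3396 + 0.1764) = 0.658.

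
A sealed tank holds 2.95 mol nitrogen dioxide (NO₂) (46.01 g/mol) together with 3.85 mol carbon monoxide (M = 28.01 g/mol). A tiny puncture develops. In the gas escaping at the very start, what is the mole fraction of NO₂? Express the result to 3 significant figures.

0.374

Each component's effusion rate ∝ (its partial pressure)·(1/√M) ∝ n_i/√M_i.
x_NO₂(eff) = (n_NO₂/√M_NO₂) / (n_NO₂/√M_NO₂ + n_CO/√M_CO)
= (2.95/√46.01) / (2.95/√46.01 + 3.85/√28.01) = 0.4349/(0.4349 + 0.7275) = 0.374.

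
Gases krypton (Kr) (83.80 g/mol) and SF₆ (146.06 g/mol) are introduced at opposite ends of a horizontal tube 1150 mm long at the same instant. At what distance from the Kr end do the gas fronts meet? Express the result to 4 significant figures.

654.4 mm

Graham's law gives d_Kr/d_SF₆ = rate_Kr/rate_SF₆ = √(M_SF₆/M_Kr) = √(146.06/83.80) = 1.320.
With d_Kr + d_SF₆ = 1150 mm, d_SF₆ = 1150/(1 + 1.320) = 495.6 mm.
d_Kr = 1150 − 495.6 = 654.4 mm.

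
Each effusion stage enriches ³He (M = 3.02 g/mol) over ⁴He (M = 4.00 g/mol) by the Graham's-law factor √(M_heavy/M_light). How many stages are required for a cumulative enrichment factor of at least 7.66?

With α = √(4.00/3.02) per stage, ln α = ½ ln(1.32450) = 0.1405.
Need α^N ≥ 7.66 ⇒ N ≥ ln(7.66) / ln α = 2.036 / 0.1405 = 14.49.
So at least 15 stages are needed.

15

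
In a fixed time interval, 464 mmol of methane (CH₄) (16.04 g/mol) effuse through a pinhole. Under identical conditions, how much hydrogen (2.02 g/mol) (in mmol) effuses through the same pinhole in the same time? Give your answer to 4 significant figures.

Since effusion rate ∝ 1/√M, rate_H₂/rate_CH₄ = √(M_CH₄/M_H₂) = √(16.04/2.02) = √7.941 = 2.818.
So the amount for H₂ is 464 × 2.818 = 1308 mmol.

1308 mmol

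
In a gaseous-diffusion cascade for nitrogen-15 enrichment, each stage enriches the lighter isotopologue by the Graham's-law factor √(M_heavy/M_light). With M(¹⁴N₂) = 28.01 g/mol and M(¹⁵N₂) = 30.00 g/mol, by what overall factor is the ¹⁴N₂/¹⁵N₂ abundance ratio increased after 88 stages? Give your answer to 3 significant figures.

20.5

After 88 stages the ratio has grown by (√(30.00/28.01))^88 = (30.00/28.01)^(88/2).
= 1.07105^44 = 20.5.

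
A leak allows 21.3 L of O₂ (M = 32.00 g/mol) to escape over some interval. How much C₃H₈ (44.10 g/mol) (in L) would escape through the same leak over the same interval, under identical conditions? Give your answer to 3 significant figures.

Graham's law gives rate_C₃H₈/rate_O₂ = √(M_O₂/M_C₃H₈) = √(32.00/44.10) = √0.7256 = 0.8518.
So the volume for C₃H₈ is 21.3 × 0.8518 = 18.1 L.

18.1 L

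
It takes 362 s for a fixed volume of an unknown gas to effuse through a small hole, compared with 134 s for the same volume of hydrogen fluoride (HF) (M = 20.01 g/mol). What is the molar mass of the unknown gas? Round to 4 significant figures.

From Graham's law, t_X/t_HF = √(M_X/M_HF).
362/134 = 2.701 = √(M_X/20.01)
M_X = 20.01 × 2.701² = 20.01 × 7.298 = 146.0 g/mol

146.0 g/mol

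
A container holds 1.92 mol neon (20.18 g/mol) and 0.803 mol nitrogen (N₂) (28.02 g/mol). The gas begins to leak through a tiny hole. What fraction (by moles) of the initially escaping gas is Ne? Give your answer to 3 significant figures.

0.738

Effusion rate of each component ∝ n_i/√M_i (partial pressure × 1/√M).
Mole fraction of Ne in the effusate = (n_Ne/√M_Ne) / (n_Ne/√M_Ne + n_N₂/√M_N₂)
= (1.92/√20.18) / (1.92/√20.18 + 0.803/√28.02) = 0.4274/(0.4274 + 0.1517) = 0.738.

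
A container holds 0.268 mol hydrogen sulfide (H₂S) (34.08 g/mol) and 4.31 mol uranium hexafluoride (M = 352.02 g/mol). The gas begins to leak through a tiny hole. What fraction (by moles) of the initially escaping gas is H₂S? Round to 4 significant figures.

0.1666

Rate_i ∝ x_i/√M_i (Graham's law weighted by mole fraction), so the effusate composition follows n_i/√M_i.
Mole fraction of H₂S in the effusate = (n_H₂S/√M_H₂S) / (n_H₂S/√M_H₂S + n_UF₆/√M_UF₆)
= (0.268/√34.08) / (0.268/√34.08 + 4.31/√352.02) = 0.04591/(0.04591 + 0.2297) = 0.1666.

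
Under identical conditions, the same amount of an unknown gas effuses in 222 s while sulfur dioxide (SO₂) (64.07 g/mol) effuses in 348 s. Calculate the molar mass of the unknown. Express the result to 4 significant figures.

26.07 g/mol

Since effusion rate ∝ 1/√M, t_X/t_SO₂ = √(M_X/M_SO₂).
222/348 = 0.6379 = √(M_X/64.07)
M_X = 64.07 × 0.6379² = 64.07 × 0.4070 = 26.07 g/mol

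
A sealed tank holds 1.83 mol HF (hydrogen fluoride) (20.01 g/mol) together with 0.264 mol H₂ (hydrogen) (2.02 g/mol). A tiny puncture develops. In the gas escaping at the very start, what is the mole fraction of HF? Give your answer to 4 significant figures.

0.6877

Effusion rate of each component ∝ n_i/√M_i (partial pressure × 1/√M).
So x_HF in the escaping gas = (n_HF/√M_HF) / Σ(n_i/√M_i)
= (1.83/√20.01) / (1.83/√20.01 + 0.264/√2.02) = 0.4091/(0.4091 + 0.1857) = 0.6877.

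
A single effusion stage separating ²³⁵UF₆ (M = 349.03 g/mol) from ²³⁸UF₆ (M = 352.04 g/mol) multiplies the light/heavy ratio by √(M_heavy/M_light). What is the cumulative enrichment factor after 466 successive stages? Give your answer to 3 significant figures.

After 466 stages the ratio has grown by (√(352.04/349.03))^466 = (352.04/349.03)^(466/2).
= 1.00862^233 = 7.39.

7.39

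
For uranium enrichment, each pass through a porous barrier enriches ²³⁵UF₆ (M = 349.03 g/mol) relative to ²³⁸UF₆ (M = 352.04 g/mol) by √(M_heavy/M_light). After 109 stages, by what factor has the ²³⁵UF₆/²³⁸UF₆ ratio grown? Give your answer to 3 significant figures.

1.60

The single-stage factor is √(M_heavy/M_light), so 109 stages give [√(352.04/349.03)]^109 = (352.04/349.03)^(109/2).
= 1.00862^(109/2) = 1.60.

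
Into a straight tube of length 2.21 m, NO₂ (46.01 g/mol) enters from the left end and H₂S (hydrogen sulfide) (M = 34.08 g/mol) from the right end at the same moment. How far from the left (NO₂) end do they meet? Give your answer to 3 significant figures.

1.02 m

The fronts meet when d_NO₂ + d_H₂S = L with d_NO₂/d_H₂S = √(M_H₂S/M_NO₂) (Graham's law). Here √(M_H₂S/M_NO₂) = √(34.08/46.01) = 0.8606.
With d_NO₂ + d_H₂S = 2.21 m, d_H₂S = 2.21/(1 + 0.8606) = 1.188 m.
d_NO₂ = 2.21 − 1.188 = 1.02 m.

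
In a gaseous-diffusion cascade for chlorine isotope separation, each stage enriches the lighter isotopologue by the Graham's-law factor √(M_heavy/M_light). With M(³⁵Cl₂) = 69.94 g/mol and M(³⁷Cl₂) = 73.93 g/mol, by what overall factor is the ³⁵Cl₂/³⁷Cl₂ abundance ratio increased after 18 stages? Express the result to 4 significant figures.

1.648

The single-stage factor is √(M_heavy/M_light), so 18 stages give [√(73.93/69.94)]^18 = (73.93/69.94)^(18/2).
= 1.05705^9 = 1.648.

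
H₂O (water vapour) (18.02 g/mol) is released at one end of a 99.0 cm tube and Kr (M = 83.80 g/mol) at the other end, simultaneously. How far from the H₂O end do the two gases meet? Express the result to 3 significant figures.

67.6 cm

Graham's law gives d_H₂O/d_Kr = rate_H₂O/rate_Kr = √(M_Kr/M_H₂O) = √(83.80/18.02) = 2.156.
With d_H₂O + d_Kr = 99.0 cm, d_Kr = 99.0/(1 + 2.156) = 31.36 cm.
d_H₂O = 99.0 − 31.36 = 67.6 cm.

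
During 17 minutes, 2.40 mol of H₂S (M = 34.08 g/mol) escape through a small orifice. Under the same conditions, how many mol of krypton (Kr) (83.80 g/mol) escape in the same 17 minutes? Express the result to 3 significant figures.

1.53 mol

Graham's law gives rate_Kr/rate_H₂S = √(M_H₂S/M_Kr) = √(34.08/83.80) = √0.4067 = 0.6377.
So the amount for Kr is 2.40 × 0.6377 = 1.53 mol.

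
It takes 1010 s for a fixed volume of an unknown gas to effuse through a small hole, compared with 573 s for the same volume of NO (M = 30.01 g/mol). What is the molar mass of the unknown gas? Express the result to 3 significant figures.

By Graham's law, t_X/t_NO = √(M_X/M_NO).
1010/573 = 1.763 = √(M_X/30.01)
M_X = 30.01 × 1.763² = 30.01 × 3.107 = 93.2 g/mol

93.2 g/mol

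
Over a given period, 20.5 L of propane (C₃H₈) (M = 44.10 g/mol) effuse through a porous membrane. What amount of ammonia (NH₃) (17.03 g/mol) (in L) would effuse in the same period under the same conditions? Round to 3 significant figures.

From Graham's law, rate_NH₃/rate_C₃H₈ = √(M_C₃H₈/M_NH₃) = √(44.10/17.03) = √2.590 = 1.609.
So the volume for NH₃ is 20.5 × 1.609 = 33.0 L.

33.0 L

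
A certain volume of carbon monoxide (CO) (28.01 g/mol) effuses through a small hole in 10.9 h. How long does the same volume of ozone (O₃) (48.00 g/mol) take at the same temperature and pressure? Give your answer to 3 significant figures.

From Graham's law, t_O₃/t_CO = √(M_O₃/M_CO) = √(48.00/28.01) = √1.714 = 1.309.
So the time for O₃ is 10.9 × 1.309 = 14.3 h.

14.3 h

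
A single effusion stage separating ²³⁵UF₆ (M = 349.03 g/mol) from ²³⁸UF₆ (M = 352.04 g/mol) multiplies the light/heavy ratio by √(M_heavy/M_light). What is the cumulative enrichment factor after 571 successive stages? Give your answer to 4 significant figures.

Each stage multiplies the ratio by α = √(352.04/349.03), so after 571 stages the overall factor is α^571 = (352.04/349.03)^(571/2).
= 1.00862^(571/2) = 11.61.

11.61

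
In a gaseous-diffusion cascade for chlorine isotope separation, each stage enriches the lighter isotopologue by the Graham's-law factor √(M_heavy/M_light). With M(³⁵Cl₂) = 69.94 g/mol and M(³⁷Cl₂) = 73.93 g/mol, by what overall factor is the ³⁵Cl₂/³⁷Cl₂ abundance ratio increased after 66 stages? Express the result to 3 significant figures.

Each stage multiplies the ratio by α = √(73.93/69.94), so after 66 stages the overall factor is α^66 = (73.93/69.94)^(66/2).
= 1.05705^33 = 6.24.

6.24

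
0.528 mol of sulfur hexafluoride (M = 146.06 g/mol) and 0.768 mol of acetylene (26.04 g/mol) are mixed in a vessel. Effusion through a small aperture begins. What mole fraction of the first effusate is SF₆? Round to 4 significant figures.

Effusion rate of each component ∝ n_i/√M_i (partial pressure × 1/√M).
Mole fraction of SF₆ in the effusate = (n_SF₆/√M_SF₆) / (n_SF₆/√M_SF₆ + n_C₂H₂/√M_C₂H₂)
= (0.528/√146.06) / (0.528/√146.06 + 0.768/√26.04) = 0.04369/(0.04369 + 0.1505) = 0.2250.

0.2250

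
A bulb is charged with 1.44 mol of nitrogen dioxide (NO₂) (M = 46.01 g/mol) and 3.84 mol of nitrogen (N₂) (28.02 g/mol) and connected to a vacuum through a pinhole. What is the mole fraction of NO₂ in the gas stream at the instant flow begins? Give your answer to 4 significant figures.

0.2264

The effusion rate of species i is ∝ p_i/√M_i ∝ n_i/√M_i.
x_NO₂(eff) = (n_NO₂/√M_NO₂) / (n_NO₂/√M_NO₂ + n_N₂/√M_N₂)
= (1.44/√46.01) / (1.44/√46.01 + 3.84/√28.02) = 0.2123/(0.2123 + 0.7254) = 0.2264.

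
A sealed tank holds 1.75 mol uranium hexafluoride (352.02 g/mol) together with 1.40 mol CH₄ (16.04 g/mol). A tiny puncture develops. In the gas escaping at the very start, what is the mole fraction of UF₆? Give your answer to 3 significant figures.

0.211

The effusion rate of species i is ∝ p_i/√M_i ∝ n_i/√M_i.
Mole fraction of UF₆ in the effusate = (n_UF₆/√M_UF₆) / (n_UF₆/√M_UF₆ + n_CH₄/√M_CH₄)
= (1.75/√352.02) / (1.75/√352.02 + 1.40/√16.04) = 0.09327/(0.09327 + 0.3496) = 0.211.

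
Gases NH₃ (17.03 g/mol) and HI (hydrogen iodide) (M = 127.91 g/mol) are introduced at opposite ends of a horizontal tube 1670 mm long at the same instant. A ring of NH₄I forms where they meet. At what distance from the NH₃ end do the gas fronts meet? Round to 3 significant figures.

1220 mm

The fronts meet when d_NH₃ + d_HI = L with d_NH₃/d_HI = √(M_HI/M_NH₃) (Graham's law). Here √(M_HI/M_NH₃) = √(127.91/17.03) = 2.741.
With d_NH₃ + d_HI = 1670 mm, d_HI = 1670/(1 + 2.741) = 446.5 mm.
d_NH₃ = 1670 − 446.5 = 1220 mm.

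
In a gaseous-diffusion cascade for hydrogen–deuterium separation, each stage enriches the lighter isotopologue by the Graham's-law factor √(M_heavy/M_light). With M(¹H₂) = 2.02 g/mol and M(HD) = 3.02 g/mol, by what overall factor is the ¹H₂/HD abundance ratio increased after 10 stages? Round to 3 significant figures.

7.47

Each stage multiplies the ratio by α = √(3.02/2.02), so after 10 stages the overall factor is α^10 = (3.02/2.02)^(10/2).
= 1.49505^5 = 7.47.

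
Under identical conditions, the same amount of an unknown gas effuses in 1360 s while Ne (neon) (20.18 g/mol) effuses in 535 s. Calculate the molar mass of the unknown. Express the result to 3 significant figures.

Since effusion rate ∝ 1/√M, t_X/t_Ne = √(M_X/M_Ne).
1360/535 = 2.542 = √(M_X/20.18)
M_X = 20.18 × 2.542² = 20.18 × 6.462 = 130 g/mol

130 g/mol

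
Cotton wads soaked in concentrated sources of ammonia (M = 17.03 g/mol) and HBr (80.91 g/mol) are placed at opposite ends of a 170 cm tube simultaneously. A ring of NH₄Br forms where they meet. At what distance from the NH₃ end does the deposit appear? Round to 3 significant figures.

In equal time, each gas travels a distance ∝ its rate ∝ 1/√M, so d_NH₃/d_HBr = √(M_HBr/M_NH₃) = √(80.91/17.03) = 2.180.
With d_NH₃ + d_HBr = 170 cm, d_HBr = 170/(1 + 2.180) = 53.46 cm.
d_NH₃ = 170 − 53.46 = 117 cm.

117 cm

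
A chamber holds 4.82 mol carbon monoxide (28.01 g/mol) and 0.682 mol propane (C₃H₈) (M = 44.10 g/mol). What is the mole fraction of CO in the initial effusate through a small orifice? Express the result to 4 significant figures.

Rate_i ∝ x_i/√M_i (Graham's law weighted by mole fraction), so the effusate composition follows n_i/√M_i.
So x_CO in the escaping gas = (n_CO/√M_CO) / Σ(n_i/√M_i)
= (4.82/√28.01) / (4.82/√28.01 + 0.682/√44.10) = 0.9107/(0.9107 + 0.1027) = 0.8987.

0.8987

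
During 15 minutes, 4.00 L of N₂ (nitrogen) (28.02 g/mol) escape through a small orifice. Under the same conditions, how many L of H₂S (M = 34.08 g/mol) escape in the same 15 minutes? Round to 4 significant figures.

3.627 L

From Graham's law, rate_H₂S/rate_N₂ = √(M_N₂/M_H₂S) = √(28.02/34.08) = √0.8222 = 0.9067.
So the volume for H₂S is 4.00 × 0.9067 = 3.627 L.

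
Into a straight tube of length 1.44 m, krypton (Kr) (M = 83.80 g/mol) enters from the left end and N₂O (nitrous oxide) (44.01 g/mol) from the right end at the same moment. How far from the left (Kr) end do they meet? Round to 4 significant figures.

0.6051 m

The fronts meet when d_Kr + d_N₂O = L with d_Kr/d_N₂O = √(M_N₂O/M_Kr) (Graham's law). Here √(M_N₂O/M_Kr) = √(44.01/83.80) = 0.7247.
With d_Kr + d_N₂O = 1.44 m, d_N₂O = 1.44/(1 + 0.7247) = 0.8349 m.
d_Kr = 1.44 − 0.8349 = 0.6051 m.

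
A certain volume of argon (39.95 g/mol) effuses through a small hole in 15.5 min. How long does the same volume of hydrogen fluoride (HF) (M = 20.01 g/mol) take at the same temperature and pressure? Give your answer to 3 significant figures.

11.0 min

From Graham's law, t_HF/t_Ar = √(M_HF/M_Ar) = √(20.01/39.95) = √0.5009 = 0.7077.
So the time for HF is 15.5 × 0.7077 = 11.0 min.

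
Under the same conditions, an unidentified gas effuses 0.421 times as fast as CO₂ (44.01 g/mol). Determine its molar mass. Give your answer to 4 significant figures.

By Graham's law, rate_X/rate_CO₂ = √(M_CO₂/M_X).
0.421 = √(44.01/M_X)
M_X = 44.01 / 0.421² = 44.01 / 0.1772 = 248.3 g/mol

248.3 g/mol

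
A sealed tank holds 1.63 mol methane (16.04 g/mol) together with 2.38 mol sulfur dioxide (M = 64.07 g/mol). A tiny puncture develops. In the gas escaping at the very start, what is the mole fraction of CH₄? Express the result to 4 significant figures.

The effusion rate of species i is ∝ p_i/√M_i ∝ n_i/√M_i.
x_CH₄(eff) = (n_CH₄/√M_CH₄) / (n_CH₄/√M_CH₄ + n_SO₂/√M_SO₂)
= (1.63/√16.04) / (1.63/√16.04 + 2.38/√64.07) = 0.4070/(0.4070 + 0.2973) = 0.5778.

0.5778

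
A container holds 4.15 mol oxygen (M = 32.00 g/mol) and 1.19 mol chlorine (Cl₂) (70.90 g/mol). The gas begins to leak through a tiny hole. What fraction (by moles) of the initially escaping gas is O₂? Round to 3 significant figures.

0.838

Effusion rate of each component ∝ n_i/√M_i (partial pressure × 1/√M).
Mole fraction of O₂ in the effusate = (n_O₂/√M_O₂) / (n_O₂/√M_O₂ + n_Cl₂/√M_Cl₂)
= (4.15/√32.00) / (4.15/√32.00 + 1.19/√70.90) = 0.7336/(0.7336 + 0.1413) = 0.838.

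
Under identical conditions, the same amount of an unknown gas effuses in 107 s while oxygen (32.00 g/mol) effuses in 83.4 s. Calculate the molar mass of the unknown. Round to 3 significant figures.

52.7 g/mol

Using Graham's law: t_X/t_O₂ = √(M_X/M_O₂).
107/83.4 = 1.283 = √(M_X/32.00)
M_X = 32.00 × 1.283² = 32.00 × 1.646 = 52.7 g/mol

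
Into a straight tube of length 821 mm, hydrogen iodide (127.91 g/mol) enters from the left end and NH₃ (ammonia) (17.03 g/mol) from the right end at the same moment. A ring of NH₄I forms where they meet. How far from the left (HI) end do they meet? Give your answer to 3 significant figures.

In equal time, each gas travels a distance ∝ its rate ∝ 1/√M, so d_HI/d_NH₃ = √(M_NH₃/M_HI) = √(17.03/127.91) = 0.3649.
With d_HI + d_NH₃ = 821 mm, d_NH₃ = 821/(1 + 0.3649) = 601.5 mm.
d_HI = 821 − 601.5 = 219 mm.

219 mm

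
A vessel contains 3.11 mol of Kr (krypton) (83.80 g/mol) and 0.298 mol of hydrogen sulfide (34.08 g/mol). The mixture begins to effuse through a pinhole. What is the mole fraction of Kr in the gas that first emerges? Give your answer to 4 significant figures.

Rate_i ∝ x_i/√M_i (Graham's law weighted by mole fraction), so the effusate composition follows n_i/√M_i.
So x_Kr in the escaping gas = (n_Kr/√M_Kr) / Σ(n_i/√M_i)
= (3.11/√83.80) / (3.11/√83.80 + 0.298/√34.08) = 0.3397/(0.3397 + 0.05105) = 0.8694.

0.8694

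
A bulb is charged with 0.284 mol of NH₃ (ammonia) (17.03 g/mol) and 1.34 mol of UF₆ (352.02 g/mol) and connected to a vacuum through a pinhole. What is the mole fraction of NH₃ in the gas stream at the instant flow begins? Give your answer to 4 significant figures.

Each component's effusion rate ∝ (its partial pressure)·(1/√M) ∝ n_i/√M_i.
So x_NH₃ in the escaping gas = (n_NH₃/√M_NH₃) / Σ(n_i/√M_i)
= (0.284/√17.03) / (0.284/√17.03 + 1.34/√352.02) = 0.06882/(0.06882 + 0.07142) = 0.4907.

0.4907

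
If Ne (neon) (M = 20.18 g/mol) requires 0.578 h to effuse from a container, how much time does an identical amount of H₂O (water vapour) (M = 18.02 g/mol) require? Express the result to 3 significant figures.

0.546 h

By Graham's law, t_H₂O/t_Ne = √(M_H₂O/M_Ne) = √(18.02/20.18) = √0.8930 = 0.9450.
So the time for H₂O is 0.578 × 0.9450 = 0.546 h.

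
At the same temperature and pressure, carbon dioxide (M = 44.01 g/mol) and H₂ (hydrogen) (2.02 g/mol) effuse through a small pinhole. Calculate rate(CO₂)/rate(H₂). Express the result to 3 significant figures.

0.214

Graham's law gives rate_CO₂/rate_H₂ = √(M_H₂/M_CO₂) = √(2.02/44.01) = √0.04590 = 0.214.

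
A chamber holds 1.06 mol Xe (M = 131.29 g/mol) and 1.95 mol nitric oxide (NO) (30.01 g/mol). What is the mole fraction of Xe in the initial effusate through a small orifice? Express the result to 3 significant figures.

0.206

Effusion rate of each component ∝ n_i/√M_i (partial pressure × 1/√M).
x_Xe(eff) = (n_Xe/√M_Xe) / (n_Xe/√M_Xe + n_NO/√M_NO)
= (1.06/√131.29) / (1.06/√131.29 + 1.95/√30.01) = 0.09251/(0.09251 + 0.3560) = 0.206.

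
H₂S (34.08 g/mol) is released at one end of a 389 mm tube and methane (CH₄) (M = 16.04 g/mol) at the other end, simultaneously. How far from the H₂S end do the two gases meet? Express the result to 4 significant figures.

158.3 mm

The fronts meet when d_H₂S + d_CH₄ = L with d_H₂S/d_CH₄ = √(M_CH₄/M_H₂S) (Graham's law). Here √(M_CH₄/M_H₂S) = √(16.04/34.08) = 0.6860.
With d_H₂S + d_CH₄ = 389 mm, d_CH₄ = 389/(1 + 0.6860) = 230.7 mm.
d_H₂S = 389 − 230.7 = 158.3 mm.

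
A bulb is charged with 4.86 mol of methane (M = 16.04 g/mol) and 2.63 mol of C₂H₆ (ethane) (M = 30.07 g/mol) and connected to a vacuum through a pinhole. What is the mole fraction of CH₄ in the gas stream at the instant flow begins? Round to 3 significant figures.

Each component's effusion rate ∝ (its partial pressure)·(1/√M) ∝ n_i/√M_i.
x_CH₄(eff) = (n_CH₄/√M_CH₄) / (n_CH₄/√M_CH₄ + n_C₂H₆/√M_C₂H₆)
= (4.86/√16.04) / (4.86/√16.04 + 2.63/√30.07) = 1.213/(1.213 + 0.4796) = 0.717.

0.717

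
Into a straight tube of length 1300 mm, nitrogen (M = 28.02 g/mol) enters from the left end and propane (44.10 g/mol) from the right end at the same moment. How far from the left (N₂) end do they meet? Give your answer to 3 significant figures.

723 mm

Distances travelled in equal time are proportional to diffusion rates, so d_N₂/d_C₃H₈ = √(M_C₃H₈/M_N₂) = √(44.10/28.02) = 1.255.
With d_N₂ + d_C₃H₈ = 1300 mm, d_C₃H₈ = 1300/(1 + 1.255) = 576.6 mm.
d_N₂ = 1300 − 576.6 = 723 mm.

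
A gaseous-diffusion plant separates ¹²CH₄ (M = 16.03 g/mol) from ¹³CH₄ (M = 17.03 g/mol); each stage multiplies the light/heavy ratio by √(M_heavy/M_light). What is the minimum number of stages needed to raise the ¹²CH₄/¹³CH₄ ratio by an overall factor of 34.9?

With α = √(17.03/16.03) per stage, ln α = ½ ln(1.06238) = 0.03026.
Need α^N ≥ 34.9 ⇒ N ≥ ln(34.9) / ln α = 3.552 / 0.03026 = 117.41.
So at least 118 stages are needed.

118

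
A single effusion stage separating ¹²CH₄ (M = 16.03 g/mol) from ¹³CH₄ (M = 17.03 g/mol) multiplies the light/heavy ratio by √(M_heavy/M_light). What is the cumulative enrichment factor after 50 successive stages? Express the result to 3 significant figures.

Each stage multiplies the ratio by α = √(17.03/16.03), so after 50 stages the overall factor is α^50 = (17.03/16.03)^(50/2).
= 1.06238^25 = 4.54.

4.54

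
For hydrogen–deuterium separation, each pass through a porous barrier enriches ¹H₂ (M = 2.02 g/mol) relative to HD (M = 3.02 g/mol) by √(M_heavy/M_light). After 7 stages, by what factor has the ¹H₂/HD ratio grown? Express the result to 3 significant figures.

Each stage multiplies the ratio by α = √(3.02/2.02), so after 7 stages the overall factor is α^7 = (3.02/2.02)^(7/2).
= 1.49505^(7/2) = 4.09.

4.09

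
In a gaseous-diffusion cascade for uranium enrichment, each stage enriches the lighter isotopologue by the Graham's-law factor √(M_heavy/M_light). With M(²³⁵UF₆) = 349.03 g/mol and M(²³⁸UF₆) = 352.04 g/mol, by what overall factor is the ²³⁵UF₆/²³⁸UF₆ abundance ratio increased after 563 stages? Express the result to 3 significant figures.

11.2

Each stage multiplies the ratio by α = √(352.04/349.03), so after 563 stages the overall factor is α^563 = (352.04/349.03)^(563/2).
= 1.00862^(563/2) = 11.2.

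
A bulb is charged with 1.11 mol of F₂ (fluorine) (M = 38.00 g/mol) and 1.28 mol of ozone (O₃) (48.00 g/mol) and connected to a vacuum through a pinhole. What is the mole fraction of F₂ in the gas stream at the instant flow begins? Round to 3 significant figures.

Each component's effusion rate ∝ (its partial pressure)·(1/√M) ∝ n_i/√M_i.
Mole fraction of F₂ in the effusate = (n_F₂/√M_F₂) / (n_F₂/√M_F₂ + n_O₃/√M_O₃)
= (1.11/√38.00) / (1.11/√38.00 + 1.28/√48.00) = 0.1801/(0.1801 + 0.1848) = 0.494.

0.494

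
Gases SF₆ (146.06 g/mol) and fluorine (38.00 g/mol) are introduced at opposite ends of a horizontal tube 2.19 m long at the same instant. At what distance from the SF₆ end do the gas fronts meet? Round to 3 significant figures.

0.740 m

Distances travelled in equal time are proportional to diffusion rates, so d_SF₆/d_F₂ = √(M_F₂/M_SF₆) = √(38.00/146.06) = 0.5101.
With d_SF₆ + d_F₂ = 2.19 m, d_F₂ = 2.19/(1 + 0.5101) = 1.450 m.
d_SF₆ = 2.19 − 1.450 = 0.740 m.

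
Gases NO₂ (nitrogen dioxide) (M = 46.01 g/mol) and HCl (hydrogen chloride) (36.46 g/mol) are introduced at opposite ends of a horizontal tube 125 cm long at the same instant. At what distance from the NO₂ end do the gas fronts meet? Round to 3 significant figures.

In equal time, each gas travels a distance ∝ its rate ∝ 1/√M, so d_NO₂/d_HCl = √(M_HCl/M_NO₂) = √(36.46/46.01) = 0.8902.
With d_NO₂ + d_HCl = 125 cm, d_HCl = 125/(1 + 0.8902) = 66.13 cm.
d_NO₂ = 125 − 66.13 = 58.9 cm.

58.9 cm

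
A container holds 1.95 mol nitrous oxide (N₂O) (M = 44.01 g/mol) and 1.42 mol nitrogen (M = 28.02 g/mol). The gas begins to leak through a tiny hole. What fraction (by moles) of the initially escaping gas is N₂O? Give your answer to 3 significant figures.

Effusion rate of each component ∝ n_i/√M_i (partial pressure × 1/√M).
Mole fraction of N₂O in the effusate = (n_N₂O/√M_N₂O) / (n_N₂O/√M_N₂O + n_N₂/√M_N₂)
= (1.95/√44.01) / (1.95/√44.01 + 1.42/√28.02) = 0.2939/(0.2939 + 0.2683) = 0.523.

0.523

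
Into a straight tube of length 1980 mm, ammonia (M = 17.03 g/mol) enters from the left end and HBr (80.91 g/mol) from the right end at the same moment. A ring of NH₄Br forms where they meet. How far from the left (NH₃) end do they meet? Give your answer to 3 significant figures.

1360 mm

Graham's law gives d_NH₃/d_HBr = rate_NH₃/rate_HBr = √(M_HBr/M_NH₃) = √(80.91/17.03) = 2.180.
With d_NH₃ + d_HBr = 1980 mm, d_HBr = 1980/(1 + 2.180) = 622.7 mm.
d_NH₃ = 1980 − 622.7 = 1360 mm.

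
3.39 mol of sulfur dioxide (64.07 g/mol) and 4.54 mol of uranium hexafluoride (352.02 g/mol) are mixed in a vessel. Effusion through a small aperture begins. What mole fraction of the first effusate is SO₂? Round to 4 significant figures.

Each component's effusion rate ∝ (its partial pressure)·(1/√M) ∝ n_i/√M_i.
Mole fraction of SO₂ in the effusate = (n_SO₂/√M_SO₂) / (n_SO₂/√M_SO₂ + n_UF₆/√M_UF₆)
= (3.39/√64.07) / (3.39/√64.07 + 4.54/√352.02) = 0.4235/(0.4235 + 0.2420) = 0.6364.

0.6364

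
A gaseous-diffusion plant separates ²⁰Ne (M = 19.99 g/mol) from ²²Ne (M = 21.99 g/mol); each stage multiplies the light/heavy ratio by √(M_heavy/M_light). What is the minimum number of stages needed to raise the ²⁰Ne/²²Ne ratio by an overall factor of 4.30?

With α = √(21.99/19.99) per stage, ln α = ½ ln(1.10005) = 0.04768.
Need α^N ≥ 4.30 ⇒ N ≥ ln(4.30) / ln α = 1.459 / 0.04768 = 30.59.
Rounding up, N = 31 stages.

31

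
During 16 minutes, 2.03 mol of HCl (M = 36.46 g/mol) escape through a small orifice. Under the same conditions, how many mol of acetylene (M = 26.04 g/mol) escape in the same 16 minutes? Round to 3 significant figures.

2.40 mol

Using Graham's law: rate_C₂H₂/rate_HCl = √(M_HCl/M_C₂H₂) = √(36.46/26.04) = √1.400 = 1.183.
So the amount for C₂H₂ is 2.03 × 1.183 = 2.40 mol.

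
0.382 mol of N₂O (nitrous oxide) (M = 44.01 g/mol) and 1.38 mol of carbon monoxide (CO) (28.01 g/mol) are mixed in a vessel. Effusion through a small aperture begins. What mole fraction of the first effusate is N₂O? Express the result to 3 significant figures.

Rate_i ∝ x_i/√M_i (Graham's law weighted by mole fraction), so the effusate composition follows n_i/√M_i.
Mole fraction of N₂O in the effusate = (n_N₂O/√M_N₂O) / (n_N₂O/√M_N₂O + n_CO/√M_CO)
= (0.382/√44.01) / (0.382/√44.01 + 1.38/√28.01) = 0.05758/(0.05758 + 0.2607) = 0.181.

0.181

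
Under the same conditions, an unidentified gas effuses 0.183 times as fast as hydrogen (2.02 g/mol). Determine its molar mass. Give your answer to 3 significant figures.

Graham's law gives rate_X/rate_H₂ = √(M_H₂/M_X).
0.183 = √(2.02/M_X)
M_X = 2.02 / 0.183² = 2.02 / 0.03349 = 60.3 g/mol

60.3 g/mol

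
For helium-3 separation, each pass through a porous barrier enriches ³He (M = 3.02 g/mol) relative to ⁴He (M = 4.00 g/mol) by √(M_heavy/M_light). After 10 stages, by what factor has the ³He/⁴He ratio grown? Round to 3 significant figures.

4.08

After 10 stages the ratio has grown by (√(4.00/3.02))^10 = (4.00/3.02)^(10/2).
= 1.32450^5 = 4.08.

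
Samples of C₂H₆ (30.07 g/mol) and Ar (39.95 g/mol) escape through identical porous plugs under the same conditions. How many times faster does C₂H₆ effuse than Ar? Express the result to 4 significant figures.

Using Graham's law: rate_C₂H₆/rate_Ar = √(M_Ar/M_C₂H₆) = √(39.95/30.07) = √1.329 = 1.153.

1.153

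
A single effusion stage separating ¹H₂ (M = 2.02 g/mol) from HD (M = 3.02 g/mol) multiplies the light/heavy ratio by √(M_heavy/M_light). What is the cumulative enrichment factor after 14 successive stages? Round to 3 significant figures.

16.7

After 14 stages the ratio has grown by (√(3.02/2.02))^14 = (3.02/2.02)^(14/2).
= 1.49505^7 = 16.7.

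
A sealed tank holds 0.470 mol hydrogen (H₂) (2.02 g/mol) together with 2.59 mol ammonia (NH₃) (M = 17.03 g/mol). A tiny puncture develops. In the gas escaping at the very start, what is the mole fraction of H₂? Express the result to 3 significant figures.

Rate_i ∝ x_i/√M_i (Graham's law weighted by mole fraction), so the effusate composition follows n_i/√M_i.
x_H₂(eff) = (n_H₂/√M_H₂) / (n_H₂/√M_H₂ + n_NH₃/√M_NH₃)
= (0.470/√2.02) / (0.470/√2.02 + 2.59/√17.03) = 0.3307/(0.3307 + 0.6276) = 0.345.

0.345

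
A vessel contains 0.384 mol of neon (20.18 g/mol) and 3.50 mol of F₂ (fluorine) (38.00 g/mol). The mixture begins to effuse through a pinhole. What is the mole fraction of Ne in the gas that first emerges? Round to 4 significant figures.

0.1309

Each component's effusion rate ∝ (its partial pressure)·(1/√M) ∝ n_i/√M_i.
x_Ne(eff) = (n_Ne/√M_Ne) / (n_Ne/√M_Ne + n_F₂/√M_F₂)
= (0.384/√20.18) / (0.384/√20.18 + 3.50/√38.00) = 0.08548/(0.08548 + 0.5678) = 0.1309.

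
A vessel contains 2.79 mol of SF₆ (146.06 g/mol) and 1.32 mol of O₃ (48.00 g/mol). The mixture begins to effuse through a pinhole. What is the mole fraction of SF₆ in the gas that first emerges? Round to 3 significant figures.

Rate_i ∝ x_i/√M_i (Graham's law weighted by mole fraction), so the effusate composition follows n_i/√M_i.
x_SF₆(eff) = (n_SF₆/√M_SF₆) / (n_SF₆/√M_SF₆ + n_O₃/√M_O₃)
= (2.79/√146.06) / (2.79/√146.06 + 1.32/√48.00) = 0.2309/(0.2309 + 0.1905) = 0.548.

0.548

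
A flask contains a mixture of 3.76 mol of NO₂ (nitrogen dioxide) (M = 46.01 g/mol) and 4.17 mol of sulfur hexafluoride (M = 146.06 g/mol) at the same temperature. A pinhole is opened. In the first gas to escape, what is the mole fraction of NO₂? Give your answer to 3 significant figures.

Each component's effusion rate ∝ (its partial pressure)·(1/√M) ∝ n_i/√M_i.
So x_NO₂ in the escaping gas = (n_NO₂/√M_NO₂) / Σ(n_i/√M_i)
= (3.76/√46.01) / (3.76/√46.01 + 4.17/√146.06) = 0.5543/(0.5543 + 0.3450) = 0.616.

0.616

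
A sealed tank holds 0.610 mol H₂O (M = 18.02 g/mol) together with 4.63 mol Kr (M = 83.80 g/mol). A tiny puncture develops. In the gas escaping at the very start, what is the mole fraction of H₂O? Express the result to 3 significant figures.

Each component's effusion rate ∝ (its partial pressure)·(1/√M) ∝ n_i/√M_i.
x_H₂O(eff) = (n_H₂O/√M_H₂O) / (n_H₂O/√M_H₂O + n_Kr/√M_Kr)
= (0.610/√18.02) / (0.610/√18.02 + 4.63/√83.80) = 0.1437/(0.1437 + 0.5058) = 0.221.

0.221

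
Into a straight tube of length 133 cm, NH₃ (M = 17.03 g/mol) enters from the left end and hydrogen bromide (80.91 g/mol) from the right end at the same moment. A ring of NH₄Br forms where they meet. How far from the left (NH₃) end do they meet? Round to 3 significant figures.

The fronts meet when d_NH₃ + d_HBr = L with d_NH₃/d_HBr = √(M_HBr/M_NH₃) (Graham's law). Here √(M_HBr/M_NH₃) = √(80.91/17.03) = 2.180.
With d_NH₃ + d_HBr = 133 cm, d_HBr = 133/(1 + 2.180) = 41.83 cm.
d_NH₃ = 133 − 41.83 = 91.2 cm.

91.2 cm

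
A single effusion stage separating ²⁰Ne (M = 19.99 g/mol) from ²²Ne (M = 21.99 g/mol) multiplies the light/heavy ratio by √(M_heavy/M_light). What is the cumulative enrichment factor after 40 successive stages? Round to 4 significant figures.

6.734

Overall factor = α^40 with α = √(21.99/19.99), i.e. (21.99/19.99)^(40/2).
= 1.10005^20 = 6.734.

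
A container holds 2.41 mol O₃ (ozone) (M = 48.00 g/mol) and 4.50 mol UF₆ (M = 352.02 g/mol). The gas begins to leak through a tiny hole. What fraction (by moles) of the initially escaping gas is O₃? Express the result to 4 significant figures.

The effusion rate of species i is ∝ p_i/√M_i ∝ n_i/√M_i.
So x_O₃ in the escaping gas = (n_O₃/√M_O₃) / Σ(n_i/√M_i)
= (2.41/√48.00) / (2.41/√48.00 + 4.50/√352.02) = 0.3479/(0.3479 + 0.2398) = 0.5919.

0.5919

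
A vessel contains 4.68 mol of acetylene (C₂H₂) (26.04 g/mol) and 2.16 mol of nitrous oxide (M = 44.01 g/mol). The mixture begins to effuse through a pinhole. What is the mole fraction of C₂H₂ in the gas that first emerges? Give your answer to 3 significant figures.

0.738

Effusion rate of each component ∝ n_i/√M_i (partial pressure × 1/√M).
x_C₂H₂(eff) = (n_C₂H₂/√M_C₂H₂) / (n_C₂H₂/√M_C₂H₂ + n_N₂O/√M_N₂O)
= (4.68/√26.04) / (4.68/√26.04 + 2.16/√44.01) = 0.9171/(0.9171 + 0.3256) = 0.738.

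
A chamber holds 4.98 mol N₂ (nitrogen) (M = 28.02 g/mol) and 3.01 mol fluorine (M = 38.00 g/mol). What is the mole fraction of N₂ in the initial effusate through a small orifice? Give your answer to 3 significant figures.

0.658

Rate_i ∝ x_i/√M_i (Graham's law weighted by mole fraction), so the effusate composition follows n_i/√M_i.
Mole fraction of N₂ in the effusate = (n_N₂/√M_N₂) / (n_N₂/√M_N₂ + n_F₂/√M_F₂)
= (4.98/√28.02) / (4.98/√28.02 + 3.01/√38.00) = 0.9408/(0.9408 + 0.4883) = 0.658.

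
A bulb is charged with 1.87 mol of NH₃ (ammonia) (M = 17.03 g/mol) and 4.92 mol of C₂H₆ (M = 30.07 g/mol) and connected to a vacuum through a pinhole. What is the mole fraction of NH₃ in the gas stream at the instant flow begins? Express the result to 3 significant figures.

0.336

Rate_i ∝ x_i/√M_i (Graham's law weighted by mole fraction), so the effusate composition follows n_i/√M_i.
Mole fraction of NH₃ in the effusate = (n_NH₃/√M_NH₃) / (n_NH₃/√M_NH₃ + n_C₂H₆/√M_C₂H₆)
= (1.87/√17.03) / (1.87/√17.03 + 4.92/√30.07) = 0.4531/(0.4531 + 0.8972) = 0.336.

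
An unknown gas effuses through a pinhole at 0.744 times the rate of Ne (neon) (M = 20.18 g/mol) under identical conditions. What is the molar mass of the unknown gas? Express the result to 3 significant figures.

Using Graham's law: rate_X/rate_Ne = √(M_Ne/M_X).
0.744 = √(20.18/M_X)
M_X = 20.18 / 0.744² = 20.18 / 0.5535 = 36.5 g/mol

36.5 g/mol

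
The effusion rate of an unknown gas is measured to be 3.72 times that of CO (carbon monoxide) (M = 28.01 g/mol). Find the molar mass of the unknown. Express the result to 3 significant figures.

2.02 g/mol

Since effusion rate ∝ 1/√M, rate_X/rate_CO = √(M_CO/M_X).
3.72 = √(28.01/M_X)
M_X = 28.01 / 3.72² = 28.01 / 13.84 = 2.02 g/mol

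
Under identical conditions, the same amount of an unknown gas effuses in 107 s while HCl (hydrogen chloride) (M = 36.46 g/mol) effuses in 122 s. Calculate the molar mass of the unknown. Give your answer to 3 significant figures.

28.0 g/mol

Since effusion rate ∝ 1/√M, t_X/t_HCl = √(M_X/M_HCl).
107/122 = 0.8770 = √(M_X/36.46)
M_X = 36.46 × 0.8770² = 36.46 × 0.7692 = 28.0 g/mol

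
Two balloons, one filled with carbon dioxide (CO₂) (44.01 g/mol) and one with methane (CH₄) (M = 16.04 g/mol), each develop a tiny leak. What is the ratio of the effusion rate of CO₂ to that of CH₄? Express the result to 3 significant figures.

Using Graham's law: rate_CO₂/rate_CH₄ = √(M_CH₄/M_CO₂) = √(16.04/44.01) = √0.3645 = 0.604.

0.604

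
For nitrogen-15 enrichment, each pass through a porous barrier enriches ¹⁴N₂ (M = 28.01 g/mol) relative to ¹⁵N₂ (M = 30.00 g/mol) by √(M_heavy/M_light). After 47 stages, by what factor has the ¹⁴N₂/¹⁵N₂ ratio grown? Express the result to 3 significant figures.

5.02

Overall factor = α^47 with α = √(30.00/28.01), i.e. (30.00/28.01)^(47/2).
= 1.07105^(47/2) = 5.02.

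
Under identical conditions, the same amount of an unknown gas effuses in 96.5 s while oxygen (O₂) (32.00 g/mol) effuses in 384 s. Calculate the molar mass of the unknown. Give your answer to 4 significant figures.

By Graham's law, t_X/t_O₂ = √(M_X/M_O₂).
96.5/384 = 0.2513 = √(M_X/32.00)
M_X = 32.00 × 0.2513² = 32.00 × 0.06315 = 2.021 g/mol

2.021 g/mol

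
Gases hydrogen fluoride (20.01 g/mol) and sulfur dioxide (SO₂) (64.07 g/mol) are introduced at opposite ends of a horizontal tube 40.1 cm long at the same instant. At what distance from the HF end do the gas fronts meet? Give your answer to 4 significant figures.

In equal time, each gas travels a distance ∝ its rate ∝ 1/√M, so d_HF/d_SO₂ = √(M_SO₂/M_HF) = √(64.07/20.01) = 1.789.
With d_HF + d_SO₂ = 40.1 cm, d_SO₂ = 40.1/(1 + 1.789) = 14.38 cm.
d_HF = 40.1 − 14.38 = 25.72 cm.

25.72 cm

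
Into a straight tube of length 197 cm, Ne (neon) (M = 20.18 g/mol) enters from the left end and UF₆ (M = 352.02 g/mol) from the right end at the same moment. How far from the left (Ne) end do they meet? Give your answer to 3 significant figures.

Distances travelled in equal time are proportional to diffusion rates, so d_Ne/d_UF₆ = √(M_UF₆/M_Ne) = √(352.02/20.18) = 4.177.
With d_Ne + d_UF₆ = 197 cm, d_UF₆ = 197/(1 + 4.177) = 38.06 cm.
d_Ne = 197 − 38.06 = 159 cm.

159 cm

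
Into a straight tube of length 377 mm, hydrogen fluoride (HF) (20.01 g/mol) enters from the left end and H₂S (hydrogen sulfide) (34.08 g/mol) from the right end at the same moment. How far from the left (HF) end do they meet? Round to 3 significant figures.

213 mm

Graham's law gives d_HF/d_H₂S = rate_HF/rate_H₂S = √(M_H₂S/M_HF) = √(34.08/20.01) = 1.305.
With d_HF + d_H₂S = 377 mm, d_H₂S = 377/(1 + 1.305) = 163.6 mm.
d_HF = 377 − 163.6 = 213 mm.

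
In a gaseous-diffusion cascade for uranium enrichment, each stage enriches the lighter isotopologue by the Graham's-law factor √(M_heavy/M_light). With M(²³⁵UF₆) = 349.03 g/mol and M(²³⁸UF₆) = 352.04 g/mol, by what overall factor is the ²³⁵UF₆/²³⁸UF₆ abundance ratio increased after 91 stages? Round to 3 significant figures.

Overall factor = α^91 with α = √(352.04/349.03), i.e. (352.04/349.03)^(91/2).
= 1.00862^(91/2) = 1.48.

1.48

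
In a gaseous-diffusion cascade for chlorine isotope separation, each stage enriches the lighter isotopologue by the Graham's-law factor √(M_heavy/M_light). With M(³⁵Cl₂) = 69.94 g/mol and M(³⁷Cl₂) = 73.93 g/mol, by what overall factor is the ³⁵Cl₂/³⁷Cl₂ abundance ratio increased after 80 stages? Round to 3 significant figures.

Each stage multiplies the ratio by α = √(73.93/69.94), so after 80 stages the overall factor is α^80 = (73.93/69.94)^(80/2).
= 1.05705^40 = 9.20.

9.20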